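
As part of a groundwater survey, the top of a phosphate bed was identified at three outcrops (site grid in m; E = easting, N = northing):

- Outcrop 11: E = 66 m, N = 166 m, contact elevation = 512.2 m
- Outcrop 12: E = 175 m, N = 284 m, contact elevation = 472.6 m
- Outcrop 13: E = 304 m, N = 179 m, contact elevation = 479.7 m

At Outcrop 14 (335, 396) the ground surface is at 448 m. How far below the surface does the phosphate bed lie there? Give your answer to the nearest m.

Two edge vectors: Outcrop 11→Outcrop 12 = (109, 118, -39.6), Outcrop 11→Outcrop 13 = (238, 13, -32.5).
Normal n = (Outcrop 11→Outcrop 12) × (Outcrop 11→Outcrop 13) = (-3320.2, -5882.3, -26667).
So ∂z/∂E = −n_x/n_z = −0.12451 and ∂z/∂N = −n_y/n_z = −0.22058.
Intercept c from Outcrop 11: 512.2 + 8.22 + 36.62 = 557.03.
At (335, 396): z_contact = −41.7 − 87.4 + 557.03 = 428.0 m.
Depth below ground = 448 − 428.0 = 20 m.

20 m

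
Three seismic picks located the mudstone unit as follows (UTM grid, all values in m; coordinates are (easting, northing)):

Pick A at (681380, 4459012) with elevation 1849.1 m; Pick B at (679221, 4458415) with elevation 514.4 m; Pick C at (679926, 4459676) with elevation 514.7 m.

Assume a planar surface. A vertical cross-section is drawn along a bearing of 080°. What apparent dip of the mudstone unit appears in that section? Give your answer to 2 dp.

Two edge vectors: Pick A→Pick B = (-2159, -597, -1334.7), Pick A→Pick C = (-1454, 664, -1334.4).
Normal n = (Pick A→Pick B) × (Pick A→Pick C) = (1682877.6, -940315.8, -2301614).
So ∂z/∂E = −n_x/n_z = 0.73117 and ∂z/∂N = −n_y/n_z = −0.40855.
Unit vector along 080° is (sin 80°, cos 80°) = (0.9848, 0.1736).
Slope in that direction = a·(0.9848) + b·(0.1736) = 0.64912.
Apparent dip = arctan|0.64912| = 32.99° (true dip is 39.9°, so apparent ≤ true as expected).

32.99°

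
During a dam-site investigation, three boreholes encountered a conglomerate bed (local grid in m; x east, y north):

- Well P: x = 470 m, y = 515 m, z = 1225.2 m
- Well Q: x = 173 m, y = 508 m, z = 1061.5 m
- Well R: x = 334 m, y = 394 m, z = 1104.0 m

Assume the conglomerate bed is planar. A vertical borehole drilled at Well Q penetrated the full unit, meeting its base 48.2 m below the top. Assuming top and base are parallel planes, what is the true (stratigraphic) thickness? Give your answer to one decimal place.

40.1 m

Two edge vectors: Well P→Well Q = (-297, -7, -163.7), Well P→Well R = (-136, -121, -121.2).
Normal n = (Well P→Well Q) × (Well P→Well R) = (-18959.3, -13733.2, 34985).
So ∂z/∂x = −n_x/n_z = 0.54193 and ∂z/∂y = −n_y/n_z = 0.39255.
|∇z| = √(a²+b²) = 0.66916, so dip δ = arctan(0.66916) = 33.79°.
True thickness = vertical thickness × cos δ = 48.2 × cos 33.79° = 40.1 m.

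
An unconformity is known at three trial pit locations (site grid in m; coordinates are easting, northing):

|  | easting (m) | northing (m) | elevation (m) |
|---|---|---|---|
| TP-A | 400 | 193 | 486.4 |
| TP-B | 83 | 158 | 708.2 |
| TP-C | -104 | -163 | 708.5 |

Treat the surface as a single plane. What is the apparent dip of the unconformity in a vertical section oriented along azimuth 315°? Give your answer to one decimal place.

39.9°

Let the plane be z = a·easting + b·northing + c.
TP-B−TP-A: −317a − 35b = 221.8;  TP-C−TP-A: −504a − 356b = 222.1.
Solving gives a = −0.74767, b = 0.43462.
Unit vector along 315° is (sin 315°, cos 315°) = (-0.7071, 0.7071).
Slope in that direction = a·(-0.7071) + b·(0.7071) = 0.83601.
Apparent dip = arctan|0.83601| = 39.9° (true dip is 40.9°, so apparent ≤ true as expected).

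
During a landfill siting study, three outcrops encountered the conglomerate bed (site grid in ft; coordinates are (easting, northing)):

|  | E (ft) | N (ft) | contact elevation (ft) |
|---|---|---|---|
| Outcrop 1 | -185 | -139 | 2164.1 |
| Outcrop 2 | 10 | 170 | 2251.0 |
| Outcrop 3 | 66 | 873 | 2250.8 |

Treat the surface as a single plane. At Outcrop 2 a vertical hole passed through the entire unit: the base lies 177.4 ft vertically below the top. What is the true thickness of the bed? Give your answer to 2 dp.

Two edge vectors: Outcrop 1→Outcrop 2 = (195, 309, 86.9), Outcrop 1→Outcrop 3 = (251, 1012, 86.7).
Normal n = (Outcrop 1→Outcrop 2) × (Outcrop 1→Outcrop 3) = (-61152.5, 4905.4, 119781).
So ∂z/∂E = −n_x/n_z = 0.51054 and ∂z/∂N = −n_y/n_z = −0.04095.
|∇z| = √(a²+b²) = 0.51218, so dip δ = arctan(0.51218) = 27.12°.
True thickness = vertical thickness × cos δ = 177.4 × cos 27.12° = 157.89 ft.

157.89 ft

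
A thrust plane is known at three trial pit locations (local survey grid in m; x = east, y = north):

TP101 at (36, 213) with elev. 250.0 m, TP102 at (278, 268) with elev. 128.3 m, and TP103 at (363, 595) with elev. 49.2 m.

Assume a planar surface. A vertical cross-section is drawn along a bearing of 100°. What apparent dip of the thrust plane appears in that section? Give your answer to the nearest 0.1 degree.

Let the plane be z = a·x + b·y + c.
TP102−TP101: 242a + 55b = −121.7;  TP103−TP101: 327a + 382b = −200.8.
Solving gives a = −0.47604, b = −0.11815.
Unit vector along 100° is (sin 100°, cos 100°) = (0.9848, -0.1736).
Slope in that direction = a·(0.9848) + b·(-0.1736) = −0.44829.
Apparent dip = arctan|0.44829| = 24.1° (true dip is 26.1°, so apparent ≤ true as expected).

24.1°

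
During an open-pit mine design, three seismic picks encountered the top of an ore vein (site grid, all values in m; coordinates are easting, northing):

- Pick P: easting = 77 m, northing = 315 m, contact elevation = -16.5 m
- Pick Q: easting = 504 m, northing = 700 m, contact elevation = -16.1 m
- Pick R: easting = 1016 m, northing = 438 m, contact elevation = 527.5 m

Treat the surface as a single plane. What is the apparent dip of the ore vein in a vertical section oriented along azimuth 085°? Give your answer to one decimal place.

31.4°

Two edge vectors: Pick P→Pick Q = (427, 385, 0.4), Pick P→Pick R = (939, 123, 544).
Normal n = (Pick P→Pick Q) × (Pick P→Pick R) = (209390.8, -231912.4, -308994).
So ∂z/∂easting = −n_x/n_z = 0.67765 and ∂z/∂northing = −n_y/n_z = −0.75054.
Unit vector along 085° is (sin 85°, cos 85°) = (0.9962, 0.0872).
Slope in that direction = a·(0.9962) + b·(0.0872) = 0.60966.
Apparent dip = arctan|0.60966| = 31.4° (true dip is 45.3°, so apparent ≤ true as expected).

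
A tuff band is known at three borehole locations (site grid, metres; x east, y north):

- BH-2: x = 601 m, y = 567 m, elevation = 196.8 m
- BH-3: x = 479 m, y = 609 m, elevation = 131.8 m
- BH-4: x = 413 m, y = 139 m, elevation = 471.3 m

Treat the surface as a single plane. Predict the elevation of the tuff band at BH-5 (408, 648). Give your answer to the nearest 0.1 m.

82.9 m

Let the plane be z = a·x + b·y + c.
BH-3−BH-2: −122a + 42b = −65;  BH-4−BH-2: −188a − 428b = 274.5.
Solving gives a = 0.27101, b = −0.76040.
Then c = 196.8 − a·601 − b·567 = 465.07.
At (408, 648): z = 110.6 − 492.7 + 465.07 = 82.9 m.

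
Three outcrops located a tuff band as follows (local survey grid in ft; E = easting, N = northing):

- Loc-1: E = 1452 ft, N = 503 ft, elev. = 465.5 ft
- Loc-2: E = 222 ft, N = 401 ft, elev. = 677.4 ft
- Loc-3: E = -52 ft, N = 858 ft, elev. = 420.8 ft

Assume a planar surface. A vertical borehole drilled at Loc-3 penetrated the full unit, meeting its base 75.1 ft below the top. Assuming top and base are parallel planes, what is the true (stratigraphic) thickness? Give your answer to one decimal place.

63.1 ft

Let the plane be z = a·E + b·N + c.
Loc-2−Loc-1: −1230a − 102b = 211.9;  Loc-3−Loc-1: −1504a + 355b = −44.7.
Solving gives a = −0.11976, b = −0.63329.
|∇z| = √(a²+b²) = 0.64452, so dip δ = arctan(0.64452) = 32.80°.
True thickness = vertical thickness × cos δ = 75.1 × cos 32.80° = 63.1 ft.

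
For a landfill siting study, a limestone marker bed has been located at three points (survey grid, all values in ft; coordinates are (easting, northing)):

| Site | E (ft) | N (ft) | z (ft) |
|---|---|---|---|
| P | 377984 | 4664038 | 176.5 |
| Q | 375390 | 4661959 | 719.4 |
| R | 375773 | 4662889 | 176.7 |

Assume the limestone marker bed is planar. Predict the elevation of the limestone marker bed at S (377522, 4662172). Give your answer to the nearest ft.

1384 ft

Let the plane be z = a·E + b·N + c.
Q−P: −2594a − 2079b = 542.9;  R−P: −2211a − 1149b = 0.2.
Solving gives a = 0.38571376, b = −0.74239609.
Then c = 176.5 − a·377984 − b·4664038 = 3316946.47.
At (377522, 4662172): z = 145615.4 − 3461178.3 + 3316946.47 = 1383.6 ft.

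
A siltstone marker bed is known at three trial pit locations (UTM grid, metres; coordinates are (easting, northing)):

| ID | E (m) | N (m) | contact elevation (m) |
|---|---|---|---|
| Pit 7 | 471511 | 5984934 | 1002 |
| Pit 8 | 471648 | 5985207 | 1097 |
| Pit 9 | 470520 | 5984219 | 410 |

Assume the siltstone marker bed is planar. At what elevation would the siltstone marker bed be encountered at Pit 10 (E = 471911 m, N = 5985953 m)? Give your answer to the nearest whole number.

1296 m

Let the plane be z = a·E + b·N + c.
Pit 8−Pit 7: 137a + 273b = 95;  Pit 9−Pit 7: −991a − 715b = −592.
Solving gives a = 0.54285929, b = 0.07556145.
Then c = 1002 − a·471511 − b·5984934 = −707192.44.
At (471911, 5985953): z = 256181.3 + 452307.3 − 707192.44 = 1296.1 m.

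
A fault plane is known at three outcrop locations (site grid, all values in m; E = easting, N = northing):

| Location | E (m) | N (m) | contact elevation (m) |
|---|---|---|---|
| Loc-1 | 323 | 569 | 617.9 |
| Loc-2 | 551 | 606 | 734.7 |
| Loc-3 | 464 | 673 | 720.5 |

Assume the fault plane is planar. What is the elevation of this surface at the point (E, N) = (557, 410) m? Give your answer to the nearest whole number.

664 m

Let the plane be z = a·E + b·N + c.
Loc-2−Loc-1: 228a + 37b = 116.8;  Loc-3−Loc-1: 141a + 104b = 102.6.
Solving gives a = 0.45153, b = 0.37437.
Then c = 617.9 − a·323 − b·569 = 259.04.
At (557, 410): z = 251.5 + 153.5 + 259.04 = 664.0 m.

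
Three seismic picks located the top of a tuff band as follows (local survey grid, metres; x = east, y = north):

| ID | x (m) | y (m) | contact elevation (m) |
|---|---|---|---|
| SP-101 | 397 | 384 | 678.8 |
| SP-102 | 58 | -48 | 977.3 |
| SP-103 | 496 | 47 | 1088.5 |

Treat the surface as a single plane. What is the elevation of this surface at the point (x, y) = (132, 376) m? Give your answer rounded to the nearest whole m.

558 m

Let the plane be z = a·x + b·y + c.
SP-102−SP-101: −339a − 432b = 298.5;  SP-103−SP-101: 99a − 337b = 409.7.
Solving gives a = 0.48656, b = −1.07279.
Then c = 678.8 − a·397 − b·384 = 897.59.
At (132, 376): z = 64.2 − 403.4 + 897.59 = 558.4 m.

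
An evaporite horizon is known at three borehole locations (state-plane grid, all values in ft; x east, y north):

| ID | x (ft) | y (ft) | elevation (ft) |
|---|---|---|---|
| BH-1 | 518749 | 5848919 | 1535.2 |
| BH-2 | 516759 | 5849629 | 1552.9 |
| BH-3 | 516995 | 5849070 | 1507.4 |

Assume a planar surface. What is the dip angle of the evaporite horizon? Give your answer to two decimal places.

Let the plane be z = a·x + b·y + c.
BH-2−BH-1: −1990a + 710b = 17.7;  BH-3−BH-1: −1754a + 151b = −27.8.
Solving gives a = 0.02372, b = 0.09141.
Gradient magnitude |∇z| = √(a² + b²) = √(0.00056 + 0.00836) = 0.09444.
True dip = arctan(0.09444) = 5.39°, dipping toward SSW (azimuth ≈ 195°).

5.39°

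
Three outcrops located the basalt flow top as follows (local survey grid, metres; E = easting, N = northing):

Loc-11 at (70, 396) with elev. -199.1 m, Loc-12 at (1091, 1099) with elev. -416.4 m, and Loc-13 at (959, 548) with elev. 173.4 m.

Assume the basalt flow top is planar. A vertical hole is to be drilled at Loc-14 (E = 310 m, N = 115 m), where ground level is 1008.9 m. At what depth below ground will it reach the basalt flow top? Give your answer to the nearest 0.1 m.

Let the plane be z = a·E + b·N + c.
Loc-12−Loc-11: 1021a + 703b = −217.3;  Loc-13−Loc-11: 889a + 152b = 372.5.
Solving gives a = 0.627741, b = −1.220802.
Then c = -199.1 − a·70 − b·396 = 240.40.
At (310, 115): z_contact = 194.60 − 140.39 + 240.40 = 294.60 m.
Depth below ground = 1008.9 − 294.60 = 714.3 m.

714.3 m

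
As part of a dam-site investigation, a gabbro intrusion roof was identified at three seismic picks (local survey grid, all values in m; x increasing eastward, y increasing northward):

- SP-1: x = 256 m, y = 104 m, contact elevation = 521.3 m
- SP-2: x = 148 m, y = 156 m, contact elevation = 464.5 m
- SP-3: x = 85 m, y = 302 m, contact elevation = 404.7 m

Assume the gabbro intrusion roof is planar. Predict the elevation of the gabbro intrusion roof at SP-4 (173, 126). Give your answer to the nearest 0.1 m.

481.8 m

Let the plane be z = a·x + b·y + c.
SP-2−SP-1: −108a + 52b = −56.8;  SP-3−SP-1: −171a + 198b = −116.6.
Solving gives a = 0.41492, b = −0.23055.
Then c = 521.3 − a·256 − b·104 = 439.06.
At (173, 126): z = 71.8 − 29.0 + 439.06 = 481.8 m.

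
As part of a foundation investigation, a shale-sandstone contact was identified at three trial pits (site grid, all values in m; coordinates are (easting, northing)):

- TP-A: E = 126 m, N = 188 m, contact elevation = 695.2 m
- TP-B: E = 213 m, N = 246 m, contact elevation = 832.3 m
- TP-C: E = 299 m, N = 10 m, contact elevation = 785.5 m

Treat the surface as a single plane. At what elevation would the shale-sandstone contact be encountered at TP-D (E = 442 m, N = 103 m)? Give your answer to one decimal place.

Let the plane be z = a·E + b·N + c.
TP-B−TP-A: 87a + 58b = 137.1;  TP-C−TP-A: 173a − 178b = 90.3.
Solving gives a = 1.16149, b = 0.62156.
Then c = 695.2 − a·126 − b·188 = 432.00.
At (442, 103): z = 513.4 + 64.0 + 432.00 = 1009.4 m.

1009.4 m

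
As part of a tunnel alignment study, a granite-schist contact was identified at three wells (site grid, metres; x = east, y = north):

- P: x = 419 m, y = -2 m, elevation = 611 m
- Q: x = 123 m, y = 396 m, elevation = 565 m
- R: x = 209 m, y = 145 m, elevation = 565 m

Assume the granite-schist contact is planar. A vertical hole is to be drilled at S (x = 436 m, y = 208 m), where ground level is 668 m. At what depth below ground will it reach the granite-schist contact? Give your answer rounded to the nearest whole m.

31 m

Let the plane be z = a·x + b·y + c.
Q−P: −296a + 398b = −46;  R−P: −210a + 147b = −46.
Solving gives a = 0.28816, b = 0.09873.
Then c = 611 − a·419 − b·-2 = 490.46.
At (436, 208): z_contact = 125.6 + 20.5 + 490.46 = 636.6 m.
Depth below ground = 668 − 636.6 = 31 m.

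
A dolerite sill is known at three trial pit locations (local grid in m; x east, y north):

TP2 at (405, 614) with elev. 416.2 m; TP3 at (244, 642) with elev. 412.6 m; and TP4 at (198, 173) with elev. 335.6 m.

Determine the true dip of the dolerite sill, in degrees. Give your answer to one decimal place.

9.5°

Two edge vectors: TP2→TP3 = (-161, 28, -3.6), TP2→TP4 = (-207, -441, -80.6).
Normal n = (TP2→TP3) × (TP2→TP4) = (-3844.4, -12231.4, 76797).
So ∂z/∂x = −n_x/n_z = 0.05006 and ∂z/∂y = −n_y/n_z = 0.15927.
Gradient magnitude |∇z| = √(a² + b²) = √(0.00251 + 0.02537) = 0.16695.
True dip = arctan(0.16695) = 9.5°, dipping toward SSW (azimuth ≈ 197°).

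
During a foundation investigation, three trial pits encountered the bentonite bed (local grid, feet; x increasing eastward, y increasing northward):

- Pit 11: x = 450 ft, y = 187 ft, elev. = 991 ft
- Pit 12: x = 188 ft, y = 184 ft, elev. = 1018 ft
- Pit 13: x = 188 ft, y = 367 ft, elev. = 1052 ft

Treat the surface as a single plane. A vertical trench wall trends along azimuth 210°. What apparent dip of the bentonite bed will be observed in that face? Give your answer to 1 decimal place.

Two edge vectors: Pit 11→Pit 12 = (-262, -3, 27), Pit 11→Pit 13 = (-262, 180, 61).
Normal n = (Pit 11→Pit 12) × (Pit 11→Pit 13) = (-5043, 8908, -47946).
So ∂z/∂x = −n_x/n_z = −0.10518 and ∂z/∂y = −n_y/n_z = 0.18579.
Unit vector along 210° is (sin 210°, cos 210°) = (-0.5000, -0.8660).
Slope in that direction = a·(-0.5000) + b·(-0.8660) = −0.10831.
Apparent dip = arctan|0.10831| = 6.2° (true dip is 12.1°, so apparent ≤ true as expected).

6.2°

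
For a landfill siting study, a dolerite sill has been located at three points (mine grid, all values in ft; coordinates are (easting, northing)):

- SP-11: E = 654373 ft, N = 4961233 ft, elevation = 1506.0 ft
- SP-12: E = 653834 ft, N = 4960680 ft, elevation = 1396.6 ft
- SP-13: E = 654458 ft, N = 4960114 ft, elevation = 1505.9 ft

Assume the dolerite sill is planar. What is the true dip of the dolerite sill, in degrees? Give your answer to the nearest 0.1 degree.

Two edge vectors: SP-11→SP-12 = (-539, -553, -109.4), SP-11→SP-13 = (85, -1119, -0.1).
Normal n = (SP-11→SP-12) × (SP-11→SP-13) = (-122363.3, -9352.9, 650146).
So ∂z/∂E = −n_x/n_z = 0.18821 and ∂z/∂N = −n_y/n_z = 0.01439.
Gradient magnitude |∇z| = √(a² + b²) = √(0.03542 + 0.00021) = 0.18876.
True dip = arctan(0.18876) = 10.7°, dipping toward W (azimuth ≈ 266°).

10.7°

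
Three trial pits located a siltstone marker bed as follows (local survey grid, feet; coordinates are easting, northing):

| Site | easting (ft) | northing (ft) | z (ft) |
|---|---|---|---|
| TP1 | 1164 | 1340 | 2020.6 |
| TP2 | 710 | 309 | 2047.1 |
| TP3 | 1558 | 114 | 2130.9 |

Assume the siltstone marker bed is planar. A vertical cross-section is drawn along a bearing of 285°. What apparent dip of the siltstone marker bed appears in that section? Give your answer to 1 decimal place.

5.6°

Two edge vectors: TP1→TP2 = (-454, -1031, 26.5), TP1→TP3 = (394, -1226, 110.3).
Normal n = (TP1→TP2) × (TP1→TP3) = (-81230.3, 60517.2, 962818).
So ∂z/∂easting = −n_x/n_z = 0.08437 and ∂z/∂northing = −n_y/n_z = −0.06285.
Unit vector along 285° is (sin 285°, cos 285°) = (-0.9659, 0.2588).
Slope in that direction = a·(-0.9659) + b·(0.2588) = −0.09776.
Apparent dip = arctan|0.09776| = 5.6° (true dip is 6.0°, so apparent ≤ true as expected).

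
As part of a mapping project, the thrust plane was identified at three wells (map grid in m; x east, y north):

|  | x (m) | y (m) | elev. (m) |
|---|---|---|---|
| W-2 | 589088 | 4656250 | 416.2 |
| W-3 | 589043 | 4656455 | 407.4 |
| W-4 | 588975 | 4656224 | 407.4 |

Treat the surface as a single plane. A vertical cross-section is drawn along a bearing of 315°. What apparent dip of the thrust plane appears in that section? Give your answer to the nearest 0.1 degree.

4.4°

Two edge vectors: W-2→W-3 = (-45, 205, -8.8), W-2→W-4 = (-113, -26, -8.8).
Normal n = (W-2→W-3) × (W-2→W-4) = (-2032.8, 598.4, 24335).
So ∂z/∂x = −n_x/n_z = 0.08353 and ∂z/∂y = −n_y/n_z = −0.02459.
Unit vector along 315° is (sin 315°, cos 315°) = (-0.7071, 0.7071).
Slope in that direction = a·(-0.7071) + b·(0.7071) = −0.07646.
Apparent dip = arctan|0.07646| = 4.4° (true dip is 5.0°, so apparent ≤ true as expected).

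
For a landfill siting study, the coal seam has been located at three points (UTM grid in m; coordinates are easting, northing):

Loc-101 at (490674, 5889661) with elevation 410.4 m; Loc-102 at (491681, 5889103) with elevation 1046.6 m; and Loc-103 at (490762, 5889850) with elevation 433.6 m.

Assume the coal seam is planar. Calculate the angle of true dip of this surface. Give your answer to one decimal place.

Two edge vectors: Loc-101→Loc-102 = (1007, -558, 636.2), Loc-101→Loc-103 = (88, 189, 23.2).
Normal n = (Loc-101→Loc-102) × (Loc-101→Loc-103) = (-133187.4, 32623.2, 239427).
So ∂z/∂easting = −n_x/n_z = 0.55628 and ∂z/∂northing = −n_y/n_z = −0.13626.
Gradient magnitude |∇z| = √(a² + b²) = √(0.30944 + 0.01857) = 0.57272.
True dip = arctan(0.57272) = 29.8°, dipping toward WNW (azimuth ≈ 284°).

29.8°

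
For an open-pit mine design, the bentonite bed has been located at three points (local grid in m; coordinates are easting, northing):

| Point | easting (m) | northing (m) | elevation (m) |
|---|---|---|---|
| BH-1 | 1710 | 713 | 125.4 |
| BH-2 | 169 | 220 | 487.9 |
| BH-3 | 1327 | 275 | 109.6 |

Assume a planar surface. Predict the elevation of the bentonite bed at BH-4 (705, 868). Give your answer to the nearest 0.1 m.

Two edge vectors: BH-1→BH-2 = (-1541, -493, 362.5), BH-1→BH-3 = (-383, -438, -15.8).
Normal n = (BH-1→BH-2) × (BH-1→BH-3) = (166564.4, -163185.3, 486139).
So ∂z/∂easting = −n_x/n_z = −0.342627 and ∂z/∂northing = −n_y/n_z = 0.335676.
Intercept c from BH-1: 125.4 + 585.89 − 239.34 = 471.96.
At (705, 868): z = −241.6 + 291.4 + 471.96 = 521.8 m.

521.8 m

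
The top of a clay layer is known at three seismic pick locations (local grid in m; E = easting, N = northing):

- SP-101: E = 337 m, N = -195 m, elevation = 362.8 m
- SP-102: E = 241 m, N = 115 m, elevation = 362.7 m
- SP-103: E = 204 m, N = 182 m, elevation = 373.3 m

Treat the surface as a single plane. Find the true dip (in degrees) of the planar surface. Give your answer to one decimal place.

34.4°

Two edge vectors: SP-101→SP-102 = (-96, 310, -0.1), SP-101→SP-103 = (-133, 377, 10.5).
Normal n = (SP-101→SP-102) × (SP-101→SP-103) = (3292.7, 1021.3, 5038).
So ∂z/∂E = −n_x/n_z = −0.65357 and ∂z/∂N = −n_y/n_z = −0.20272.
Gradient magnitude |∇z| = √(a² + b²) = √(0.42716 + 0.04110) = 0.68429.
True dip = arctan(0.68429) = 34.4°, dipping toward ENE (azimuth ≈ 073°).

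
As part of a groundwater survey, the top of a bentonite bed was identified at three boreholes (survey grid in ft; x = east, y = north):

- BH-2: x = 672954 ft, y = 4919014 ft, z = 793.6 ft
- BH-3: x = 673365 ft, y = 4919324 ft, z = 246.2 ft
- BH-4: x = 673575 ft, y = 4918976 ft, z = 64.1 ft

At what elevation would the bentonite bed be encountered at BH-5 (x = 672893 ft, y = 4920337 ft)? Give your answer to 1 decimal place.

611.0 ft

Let the plane be z = a·x + b·y + c.
BH-3−BH-2: 411a + 310b = −547.4;  BH-4−BH-2: 621a − 38b = −729.5.
Solving gives a = −1.186511185, b = −0.192722267.
Then c = 793.6 − a·672954 − b·4919014 = 1747264.58.
At (672893, 4920337): z = −798395.1 − 948258.5 + 1747264.58 = 611.0 ft.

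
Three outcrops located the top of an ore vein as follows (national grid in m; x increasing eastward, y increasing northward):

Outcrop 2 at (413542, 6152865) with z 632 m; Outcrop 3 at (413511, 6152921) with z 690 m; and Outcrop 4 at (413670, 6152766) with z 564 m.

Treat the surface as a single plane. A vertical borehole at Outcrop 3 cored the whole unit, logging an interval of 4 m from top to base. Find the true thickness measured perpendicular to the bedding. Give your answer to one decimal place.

2.3 m

Two edge vectors: Outcrop 2→Outcrop 3 = (-31, 56, 58), Outcrop 2→Outcrop 4 = (128, -99, -68).
Normal n = (Outcrop 2→Outcrop 3) × (Outcrop 2→Outcrop 4) = (1934, 5316, -4099).
So ∂z/∂x = −n_x/n_z = 0.47182 and ∂z/∂y = −n_y/n_z = 1.29690.
|∇z| = √(a²+b²) = 1.38006, so dip δ = arctan(1.38006) = 54.07°.
True thickness = vertical thickness × cos δ = 4 × cos 54.07° = 2.3 m.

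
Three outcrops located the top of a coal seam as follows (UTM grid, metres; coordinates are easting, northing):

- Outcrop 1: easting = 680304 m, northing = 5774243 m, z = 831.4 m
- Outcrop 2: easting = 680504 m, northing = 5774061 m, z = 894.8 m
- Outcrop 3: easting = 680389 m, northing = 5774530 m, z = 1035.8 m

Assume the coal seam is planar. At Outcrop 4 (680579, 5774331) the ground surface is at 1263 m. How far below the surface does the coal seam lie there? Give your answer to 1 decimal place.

Let the plane be z = a·easting + b·northing + c.
Outcrop 2−Outcrop 1: 200a − 182b = 63.4;  Outcrop 3−Outcrop 1: 85a + 287b = 204.4.
Solving gives a = 0.760211335, b = 0.487045423.
Then c = 831.4 − a·680304 − b·5774243 = −3328662.04.
At (680579, 5774331): z_contact = 517383.87 + 2812361.49 − 3328662.04 = 1083.32 m.
Depth below ground = 1263 − 1083.32 = 179.7 m.

179.7 m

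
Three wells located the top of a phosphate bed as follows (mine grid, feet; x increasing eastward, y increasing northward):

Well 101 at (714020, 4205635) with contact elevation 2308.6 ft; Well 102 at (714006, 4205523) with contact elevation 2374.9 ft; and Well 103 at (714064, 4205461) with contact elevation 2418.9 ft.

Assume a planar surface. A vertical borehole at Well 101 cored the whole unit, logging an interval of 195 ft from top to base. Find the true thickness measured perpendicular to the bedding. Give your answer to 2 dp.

Let the plane be z = a·x + b·y + c.
Well 102−Well 101: −14a − 112b = 66.3;  Well 103−Well 101: 44a − 174b = 110.3.
Solving gives a = 0.11100, b = −0.60584.
|∇z| = √(a²+b²) = 0.61592, so dip δ = arctan(0.61592) = 31.63°.
True thickness = vertical thickness × cos δ = 195 × cos 31.63° = 166.03 ft.

166.03 ft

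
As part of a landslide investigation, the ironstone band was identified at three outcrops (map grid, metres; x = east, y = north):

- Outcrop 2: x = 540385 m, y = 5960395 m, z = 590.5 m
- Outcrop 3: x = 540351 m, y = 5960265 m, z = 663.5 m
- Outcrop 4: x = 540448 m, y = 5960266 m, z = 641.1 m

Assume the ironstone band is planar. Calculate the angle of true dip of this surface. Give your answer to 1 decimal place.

28.8°

Let the plane be z = a·x + b·y + c.
Outcrop 3−Outcrop 2: −34a − 130b = 73;  Outcrop 4−Outcrop 2: 63a − 129b = 50.6.
Solving gives a = −0.22575, b = −0.50250.
Gradient magnitude |∇z| = √(a² + b²) = √(0.05096 + 0.25250) = 0.55088.
True dip = arctan(0.55088) = 28.8°, dipping toward NNE (azimuth ≈ 024°).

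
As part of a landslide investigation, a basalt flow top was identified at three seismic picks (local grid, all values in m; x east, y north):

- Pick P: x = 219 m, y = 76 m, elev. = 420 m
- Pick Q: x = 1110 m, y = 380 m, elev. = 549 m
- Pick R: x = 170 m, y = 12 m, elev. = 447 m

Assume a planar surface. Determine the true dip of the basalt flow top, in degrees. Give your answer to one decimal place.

Let the plane be z = a·x + b·y + c.
Pick Q−Pick P: 891a + 304b = 129;  Pick R−Pick P: −49a − 64b = 27.
Solving gives a = 0.39081, b = −0.72109.
Gradient magnitude |∇z| = √(a² + b²) = √(0.15273 + 0.51997) = 0.82018.
True dip = arctan(0.82018) = 39.4°, dipping toward NNW (azimuth ≈ 332°).

39.4°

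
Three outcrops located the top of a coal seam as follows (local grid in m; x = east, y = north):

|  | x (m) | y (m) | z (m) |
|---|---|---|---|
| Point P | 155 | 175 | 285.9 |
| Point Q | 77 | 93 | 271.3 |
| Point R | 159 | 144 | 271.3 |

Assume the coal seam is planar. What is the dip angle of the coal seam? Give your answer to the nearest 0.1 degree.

Let the plane be z = a·x + b·y + c.
Point Q−Point P: −78a − 82b = −14.6;  Point R−Point P: 4a − 31b = −14.6.
Solving gives a = −0.27116, b = 0.43598.
Gradient magnitude |∇z| = √(a² + b²) = √(0.07353 + 0.19008) = 0.51342.
True dip = arctan(0.51342) = 27.2°, dipping toward SSE (azimuth ≈ 148°).

27.2°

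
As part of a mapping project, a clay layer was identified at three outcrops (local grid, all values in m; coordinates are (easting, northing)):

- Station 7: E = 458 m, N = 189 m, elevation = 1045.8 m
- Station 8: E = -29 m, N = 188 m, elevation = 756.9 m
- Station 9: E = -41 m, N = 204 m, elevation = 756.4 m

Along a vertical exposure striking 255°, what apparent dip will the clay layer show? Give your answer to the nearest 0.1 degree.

34.2°

Two edge vectors: Station 7→Station 8 = (-487, -1, -288.9), Station 7→Station 9 = (-499, 15, -289.4).
Normal n = (Station 7→Station 8) × (Station 7→Station 9) = (4622.9, 3223.3, -7804).
So ∂z/∂E = −n_x/n_z = 0.59238 and ∂z/∂N = −n_y/n_z = 0.41303.
Unit vector along 255° is (sin 255°, cos 255°) = (-0.9659, -0.2588).
Slope in that direction = a·(-0.9659) + b·(-0.2588) = −0.67909.
Apparent dip = arctan|0.67909| = 34.2° (true dip is 35.8°, so apparent ≤ true as expected).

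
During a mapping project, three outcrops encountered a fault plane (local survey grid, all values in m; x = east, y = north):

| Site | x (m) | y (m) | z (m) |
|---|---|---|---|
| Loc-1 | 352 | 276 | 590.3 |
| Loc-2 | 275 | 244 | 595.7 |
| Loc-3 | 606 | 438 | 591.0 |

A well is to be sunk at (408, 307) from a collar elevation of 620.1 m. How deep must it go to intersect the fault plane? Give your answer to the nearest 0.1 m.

Let the plane be z = a·x + b·y + c.
Loc-2−Loc-1: −77a − 32b = 5.4;  Loc-3−Loc-1: 254a + 162b = 0.7.
Solving gives a = −0.20644, b = 0.32800.
Then c = 590.3 − a·352 − b·276 = 572.44.
At (408, 307): z_contact = −84.23 + 100.70 + 572.44 = 588.91 m.
Depth below ground = 620.1 − 588.91 = 31.2 m.

31.2 m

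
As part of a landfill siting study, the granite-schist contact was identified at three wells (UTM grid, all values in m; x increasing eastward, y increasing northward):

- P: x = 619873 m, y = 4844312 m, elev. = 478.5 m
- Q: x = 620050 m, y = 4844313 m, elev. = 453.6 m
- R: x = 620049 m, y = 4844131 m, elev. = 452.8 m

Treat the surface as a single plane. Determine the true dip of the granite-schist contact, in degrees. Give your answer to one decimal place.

Two edge vectors: P→Q = (177, 1, -24.9), P→R = (176, -181, -25.7).
Normal n = (P→Q) × (P→R) = (-4532.6, 166.5, -32213).
So ∂z/∂x = −n_x/n_z = −0.14071 and ∂z/∂y = −n_y/n_z = 0.00517.
Gradient magnitude |∇z| = √(a² + b²) = √(0.01980 + 0.00003) = 0.14080.
True dip = arctan(0.14080) = 8.0°, dipping toward E (azimuth ≈ 092°).

8.0°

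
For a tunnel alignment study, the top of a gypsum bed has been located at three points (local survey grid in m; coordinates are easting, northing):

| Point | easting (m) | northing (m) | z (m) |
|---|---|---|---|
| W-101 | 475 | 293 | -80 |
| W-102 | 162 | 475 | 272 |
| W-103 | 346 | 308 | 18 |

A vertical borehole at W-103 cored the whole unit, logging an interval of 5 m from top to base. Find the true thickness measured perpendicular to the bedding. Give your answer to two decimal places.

Let the plane be z = a·easting + b·northing + c.
W-102−W-101: −313a + 182b = 352;  W-103−W-101: −129a + 15b = 98.
Solving gives a = −0.66848, b = 0.78443.
|∇z| = √(a²+b²) = 1.03063, so dip δ = arctan(1.03063) = 45.86°.
True thickness = vertical thickness × cos δ = 5 × cos 45.86° = 3.48 m.

3.48 m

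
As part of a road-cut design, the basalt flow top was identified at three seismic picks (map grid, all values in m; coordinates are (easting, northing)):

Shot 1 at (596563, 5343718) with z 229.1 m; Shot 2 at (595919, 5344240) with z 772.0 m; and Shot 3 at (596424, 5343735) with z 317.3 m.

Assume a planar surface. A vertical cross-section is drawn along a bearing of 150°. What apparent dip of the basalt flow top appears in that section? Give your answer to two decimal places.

29.30°

Let the plane be z = a·E + b·N + c.
Shot 2−Shot 1: −644a + 522b = 542.9;  Shot 3−Shot 1: −139a + 17b = 88.2.
Solving gives a = −0.59749, b = 0.30291.
Unit vector along 150° is (sin 150°, cos 150°) = (0.5000, -0.8660).
Slope in that direction = a·(0.5000) + b·(-0.8660) = −0.56107.
Apparent dip = arctan|0.56107| = 29.30° (true dip is 33.8°, so apparent ≤ true as expected).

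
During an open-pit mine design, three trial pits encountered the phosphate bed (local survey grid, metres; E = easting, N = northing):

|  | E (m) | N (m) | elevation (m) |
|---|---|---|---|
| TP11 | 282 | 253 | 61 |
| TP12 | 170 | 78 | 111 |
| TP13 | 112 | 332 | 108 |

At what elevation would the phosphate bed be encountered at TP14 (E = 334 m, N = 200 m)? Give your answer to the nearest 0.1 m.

Two edge vectors: TP11→TP12 = (-112, -175, 50), TP11→TP13 = (-170, 79, 47).
Normal n = (TP11→TP12) × (TP11→TP13) = (-12175, -3236, -38598).
So ∂z/∂E = −n_x/n_z = −0.31543 and ∂z/∂N = −n_y/n_z = −0.08384.
Intercept c from TP11: 61 + 88.95 + 21.21 = 171.16.
At (334, 200): z = −105.4 − 16.8 + 171.16 = 49.0 m.

49.0 m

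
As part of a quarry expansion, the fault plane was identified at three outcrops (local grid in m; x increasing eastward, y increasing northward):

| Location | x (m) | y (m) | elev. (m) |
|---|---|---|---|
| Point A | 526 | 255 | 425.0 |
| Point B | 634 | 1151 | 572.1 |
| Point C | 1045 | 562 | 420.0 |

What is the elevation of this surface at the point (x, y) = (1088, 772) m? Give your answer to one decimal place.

Let the plane be z = a·x + b·y + c.
Point B−Point A: 108a + 896b = 147.1;  Point C−Point A: 519a + 307b = −5.
Solving gives a = −0.114942, b = 0.178029.
Then c = 425 − a·526 − b·255 = 440.06.
At (1088, 772): z = −125.1 + 137.4 + 440.06 = 452.4 m.

452.4 m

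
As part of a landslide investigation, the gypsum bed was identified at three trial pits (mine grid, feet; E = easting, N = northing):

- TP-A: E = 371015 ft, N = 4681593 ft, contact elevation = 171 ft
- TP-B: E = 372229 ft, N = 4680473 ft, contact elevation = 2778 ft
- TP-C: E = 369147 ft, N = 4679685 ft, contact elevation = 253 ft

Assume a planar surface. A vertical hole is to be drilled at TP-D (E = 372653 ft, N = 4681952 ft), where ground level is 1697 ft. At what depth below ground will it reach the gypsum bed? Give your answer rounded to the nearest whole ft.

117 ft

Two edge vectors: TP-A→TP-B = (1214, -1120, 2607), TP-A→TP-C = (-1868, -1908, 82).
Normal n = (TP-A→TP-B) × (TP-A→TP-C) = (4882316, -4969424, -4408472).
So ∂z/∂E = −n_x/n_z = 1.10748486 and ∂z/∂N = −n_y/n_z = −1.12724409.
Intercept c from TP-A: 171 − 410893.50 + 5277298.03 = 4866575.54.
At (372653, 4681952): z_contact = 412707.6 − 5277702.7 + 4866575.54 = 1580.4 ft.
Depth below ground = 1697 − 1580.4 = 117 ft.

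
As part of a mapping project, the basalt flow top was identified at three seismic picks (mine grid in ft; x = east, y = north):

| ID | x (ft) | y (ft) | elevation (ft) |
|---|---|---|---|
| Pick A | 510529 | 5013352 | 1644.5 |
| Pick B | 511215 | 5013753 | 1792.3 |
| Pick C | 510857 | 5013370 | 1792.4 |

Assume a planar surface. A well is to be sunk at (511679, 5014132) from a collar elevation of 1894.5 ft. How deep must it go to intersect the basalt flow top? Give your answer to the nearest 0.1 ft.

50.1 ft

Two edge vectors: Pick A→Pick B = (686, 401, 147.8), Pick A→Pick C = (328, 18, 147.9).
Normal n = (Pick A→Pick B) × (Pick A→Pick C) = (56647.5, -52981, -119180).
So ∂z/∂x = −n_x/n_z = 0.475310455 and ∂z/∂y = −n_y/n_z = −0.444546065.
Intercept c from Pick A: 1644.5 − 242659.77 + 2228665.90 = 1987650.63.
At (511679, 5014132): z_contact = 243206.38 − 2229012.65 + 1987650.63 = 1844.36 ft.
Depth below ground = 1894.5 − 1844.36 = 50.1 ft.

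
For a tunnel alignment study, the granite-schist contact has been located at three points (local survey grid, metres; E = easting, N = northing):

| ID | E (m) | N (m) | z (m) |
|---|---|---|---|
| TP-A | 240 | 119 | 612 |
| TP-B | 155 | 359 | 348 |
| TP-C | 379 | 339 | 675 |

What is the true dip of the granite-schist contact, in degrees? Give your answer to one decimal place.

56.8°

Two edge vectors: TP-A→TP-B = (-85, 240, -264), TP-A→TP-C = (139, 220, 63).
Normal n = (TP-A→TP-B) × (TP-A→TP-C) = (73200, -31341, -52060).
So ∂z/∂E = −n_x/n_z = 1.40607 and ∂z/∂N = −n_y/n_z = −0.60202.
Gradient magnitude |∇z| = √(a² + b²) = √(1.97703 + 0.36242) = 1.52953.
True dip = arctan(1.52953) = 56.8°, dipping toward WNW (azimuth ≈ 293°).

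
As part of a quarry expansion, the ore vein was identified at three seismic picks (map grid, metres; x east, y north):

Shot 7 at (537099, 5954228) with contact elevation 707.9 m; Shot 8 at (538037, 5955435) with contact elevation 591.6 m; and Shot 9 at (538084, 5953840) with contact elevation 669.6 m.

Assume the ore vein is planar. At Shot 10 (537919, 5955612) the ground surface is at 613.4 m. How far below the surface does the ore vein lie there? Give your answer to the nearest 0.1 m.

23.8 m

Two edge vectors: Shot 7→Shot 8 = (938, 1207, -116.3), Shot 7→Shot 9 = (985, -388, -38.3).
Normal n = (Shot 7→Shot 8) × (Shot 7→Shot 9) = (-91352.5, -78630.1, -1552839).
So ∂z/∂x = −n_x/n_z = −0.058829344 and ∂z/∂y = −n_y/n_z = −0.050636351.
Intercept c from Shot 7: 707.9 + 31597.18 + 301500.38 = 333805.46.
At (537919, 5955612): z_contact = −31645.42 − 301570.46 + 333805.46 = 589.58 m.
Depth below ground = 613.4 − 589.58 = 23.8 m.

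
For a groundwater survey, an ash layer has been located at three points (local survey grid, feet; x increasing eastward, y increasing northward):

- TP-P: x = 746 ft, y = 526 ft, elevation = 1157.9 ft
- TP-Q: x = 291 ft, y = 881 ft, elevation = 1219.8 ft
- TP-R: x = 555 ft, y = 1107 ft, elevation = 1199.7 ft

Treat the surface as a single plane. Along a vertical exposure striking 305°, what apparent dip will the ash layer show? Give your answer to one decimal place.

Two edge vectors: TP-P→TP-Q = (-455, 355, 61.9), TP-P→TP-R = (-191, 581, 41.8).
Normal n = (TP-P→TP-Q) × (TP-P→TP-R) = (-21124.9, 7196.1, -196550).
So ∂z/∂x = −n_x/n_z = −0.10748 and ∂z/∂y = −n_y/n_z = 0.03661.
Unit vector along 305° is (sin 305°, cos 305°) = (-0.8192, 0.5736).
Slope in that direction = a·(-0.8192) + b·(0.5736) = 0.10904.
Apparent dip = arctan|0.10904| = 6.2° (true dip is 6.5°, so apparent ≤ true as expected).

6.2°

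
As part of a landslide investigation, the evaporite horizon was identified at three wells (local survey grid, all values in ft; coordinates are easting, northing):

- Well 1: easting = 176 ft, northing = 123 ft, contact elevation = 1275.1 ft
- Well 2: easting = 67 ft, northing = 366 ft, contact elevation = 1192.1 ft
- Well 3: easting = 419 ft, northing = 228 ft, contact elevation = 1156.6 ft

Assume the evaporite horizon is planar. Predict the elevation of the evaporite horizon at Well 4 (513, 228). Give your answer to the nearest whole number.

1130 ft

Let the plane be z = a·easting + b·northing + c.
Well 2−Well 1: −109a + 243b = −83;  Well 3−Well 1: 243a + 105b = −118.5.
Solving gives a = −0.28485, b = −0.46934.
Then c = 1275.1 − a·176 − b·123 = 1382.96.
At (513, 228): z = −146.1 − 107.0 + 1382.96 = 1129.8 ft.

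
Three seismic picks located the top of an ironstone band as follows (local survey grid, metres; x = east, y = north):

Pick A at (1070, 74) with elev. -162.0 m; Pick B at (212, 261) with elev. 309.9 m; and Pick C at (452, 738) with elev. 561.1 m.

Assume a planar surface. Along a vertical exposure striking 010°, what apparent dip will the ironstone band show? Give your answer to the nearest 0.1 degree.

32.8°

Let the plane be z = a·x + b·y + c.
Pick B−Pick A: −858a + 187b = 471.9;  Pick C−Pick A: −618a + 664b = 723.1.
Solving gives a = −0.39221, b = 0.72396.
Unit vector along 010° is (sin 10°, cos 10°) = (0.1736, 0.9848).
Slope in that direction = a·(0.1736) + b·(0.9848) = 0.64486.
Apparent dip = arctan|0.64486| = 32.8° (true dip is 39.5°, so apparent ≤ true as expected).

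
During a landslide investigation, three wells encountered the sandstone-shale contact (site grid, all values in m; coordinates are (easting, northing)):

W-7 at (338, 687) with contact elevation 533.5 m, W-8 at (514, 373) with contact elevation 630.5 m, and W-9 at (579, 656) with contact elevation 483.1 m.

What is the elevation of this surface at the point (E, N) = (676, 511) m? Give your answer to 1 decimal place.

523.7 m

Two edge vectors: W-7→W-8 = (176, -314, 97), W-7→W-9 = (241, -31, -50.4).
Normal n = (W-7→W-8) × (W-7→W-9) = (18832.6, 32247.4, 70218).
So ∂z/∂E = −n_x/n_z = −0.26820 and ∂z/∂N = −n_y/n_z = −0.45925.
Intercept c from W-7: 533.5 + 90.65 + 315.50 = 939.65.
At (676, 511): z = −181.3 − 234.7 + 939.65 = 523.7 m.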